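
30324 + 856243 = 886567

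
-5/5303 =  - 5/5303=- 0.00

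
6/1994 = 3/997 = 0.00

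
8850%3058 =2734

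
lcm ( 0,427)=0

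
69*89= 6141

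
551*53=29203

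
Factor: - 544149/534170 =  - 927/910=- 2^( - 1)*3^2*5^( - 1 )*7^(  -  1)*13^( - 1)*103^1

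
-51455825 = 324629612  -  376085437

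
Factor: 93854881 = 23^1*4080647^1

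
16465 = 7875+8590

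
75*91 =6825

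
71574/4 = 35787/2 = 17893.50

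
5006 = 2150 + 2856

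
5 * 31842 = 159210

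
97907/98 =97907/98 = 999.05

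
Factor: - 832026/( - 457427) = 2^1*3^1*13^1*59^( - 1 )*7753^ ( - 1)*10667^1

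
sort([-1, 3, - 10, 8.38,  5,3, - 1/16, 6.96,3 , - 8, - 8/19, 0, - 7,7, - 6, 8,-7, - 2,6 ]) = [ - 10, - 8, - 7, - 7, - 6, - 2, - 1, - 8/19, - 1/16, 0,  3, 3,3,5 , 6, 6.96, 7,  8,8.38]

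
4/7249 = 4/7249 = 0.00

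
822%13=3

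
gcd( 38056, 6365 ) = 67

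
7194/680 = 3597/340  =  10.58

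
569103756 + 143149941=712253697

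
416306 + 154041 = 570347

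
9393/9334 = 1+ 59/9334=1.01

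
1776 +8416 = 10192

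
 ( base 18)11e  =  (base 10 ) 356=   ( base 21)gk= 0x164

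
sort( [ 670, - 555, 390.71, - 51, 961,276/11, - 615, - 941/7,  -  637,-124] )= [ - 637, - 615, - 555, - 941/7,-124, -51,276/11,390.71, 670, 961 ] 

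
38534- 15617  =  22917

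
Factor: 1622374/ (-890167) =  - 2^1 * 13^1*23^1*179^( - 1) *2713^1*4973^(  -  1) 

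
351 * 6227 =2185677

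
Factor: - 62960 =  - 2^4 *5^1*787^1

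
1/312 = 1/312 = 0.00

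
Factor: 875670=2^1 * 3^1*5^1*17^2*101^1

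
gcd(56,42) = 14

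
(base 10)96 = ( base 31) 33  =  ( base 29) 39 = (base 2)1100000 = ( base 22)48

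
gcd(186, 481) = 1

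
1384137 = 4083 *339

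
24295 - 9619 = 14676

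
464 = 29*16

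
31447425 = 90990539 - 59543114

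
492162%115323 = 30870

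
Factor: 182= 2^1 * 7^1*13^1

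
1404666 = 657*2138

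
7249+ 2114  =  9363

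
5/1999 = 5/1999 = 0.00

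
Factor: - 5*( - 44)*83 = 2^2*5^1*11^1*83^1 = 18260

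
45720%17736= 10248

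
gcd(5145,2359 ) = 7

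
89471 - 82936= 6535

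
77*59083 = 4549391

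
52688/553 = 95 + 153/553 = 95.28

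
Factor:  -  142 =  - 2^1* 71^1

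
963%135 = 18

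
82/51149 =82/51149 = 0.00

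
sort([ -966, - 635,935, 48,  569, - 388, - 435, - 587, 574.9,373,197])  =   [-966,-635,-587,-435,-388, 48,197, 373 , 569, 574.9, 935]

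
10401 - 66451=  -56050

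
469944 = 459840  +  10104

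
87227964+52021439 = 139249403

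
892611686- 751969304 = 140642382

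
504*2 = 1008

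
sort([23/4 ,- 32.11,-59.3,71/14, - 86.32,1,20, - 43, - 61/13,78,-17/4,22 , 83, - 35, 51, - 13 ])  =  [ - 86.32,- 59.3, -43 ,-35, - 32.11,- 13, - 61/13, - 17/4,1,71/14,  23/4, 20,  22, 51,78, 83 ]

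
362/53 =6 + 44/53 = 6.83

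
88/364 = 22/91 = 0.24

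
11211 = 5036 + 6175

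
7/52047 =7/52047= 0.00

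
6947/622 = 6947/622 = 11.17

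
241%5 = 1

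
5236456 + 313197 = 5549653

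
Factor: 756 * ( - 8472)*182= -2^6*3^4*7^2*13^1* 353^1=- 1165679424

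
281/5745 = 281/5745 = 0.05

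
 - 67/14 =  - 67/14 = -4.79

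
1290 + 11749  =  13039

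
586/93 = 6+28/93 =6.30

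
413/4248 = 7/72 = 0.10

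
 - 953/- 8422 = 953/8422 = 0.11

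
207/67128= 69/22376= 0.00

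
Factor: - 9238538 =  -2^1*4619269^1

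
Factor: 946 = 2^1*11^1*43^1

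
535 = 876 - 341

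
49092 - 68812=-19720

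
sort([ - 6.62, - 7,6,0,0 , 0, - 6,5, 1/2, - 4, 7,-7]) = [ - 7, - 7, - 6.62, - 6, - 4,0,0, 0,1/2,5,6,7]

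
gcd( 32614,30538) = 2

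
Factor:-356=-2^2*89^1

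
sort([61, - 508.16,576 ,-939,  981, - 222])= [-939, - 508.16, - 222 , 61,576, 981]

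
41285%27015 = 14270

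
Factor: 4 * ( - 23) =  - 2^2*23^1=- 92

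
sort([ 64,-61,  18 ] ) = [ -61, 18,64]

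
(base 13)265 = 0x1a5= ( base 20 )111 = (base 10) 421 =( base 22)J3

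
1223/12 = 101+11/12 = 101.92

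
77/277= 77/277 = 0.28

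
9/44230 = 9/44230  =  0.00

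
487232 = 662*736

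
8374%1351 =268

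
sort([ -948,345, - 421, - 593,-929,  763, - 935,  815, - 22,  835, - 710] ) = [- 948,-935, - 929,-710 , - 593, - 421, - 22,345,  763, 815, 835] 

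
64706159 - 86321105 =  - 21614946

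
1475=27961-26486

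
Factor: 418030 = 2^1*5^1*17^1*2459^1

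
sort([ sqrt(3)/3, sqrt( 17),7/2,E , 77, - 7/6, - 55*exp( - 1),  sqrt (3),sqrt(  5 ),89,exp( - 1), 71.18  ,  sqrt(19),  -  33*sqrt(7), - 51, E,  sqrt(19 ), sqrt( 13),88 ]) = [ - 33*sqrt( 7), - 51 ,-55*exp( - 1),-7/6,exp( - 1),sqrt(3)/3, sqrt(3), sqrt(5),E, E,7/2 , sqrt( 13), sqrt( 17 ), sqrt(19), sqrt(19) , 71.18, 77, 88, 89 ]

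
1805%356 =25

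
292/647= 292/647 = 0.45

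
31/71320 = 31/71320= 0.00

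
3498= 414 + 3084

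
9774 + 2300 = 12074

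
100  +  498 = 598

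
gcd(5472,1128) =24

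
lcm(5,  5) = 5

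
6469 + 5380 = 11849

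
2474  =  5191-2717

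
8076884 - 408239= 7668645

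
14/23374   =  7/11687 = 0.00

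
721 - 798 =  - 77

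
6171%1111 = 616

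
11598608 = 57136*203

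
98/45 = 98/45 = 2.18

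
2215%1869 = 346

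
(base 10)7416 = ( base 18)14G0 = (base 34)6e4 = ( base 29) 8NL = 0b1110011111000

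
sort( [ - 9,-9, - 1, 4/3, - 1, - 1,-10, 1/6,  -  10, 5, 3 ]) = [-10,  -  10, - 9,  -  9, - 1,  -  1, -1,1/6, 4/3,3 , 5 ] 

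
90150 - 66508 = 23642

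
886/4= 221  +  1/2  =  221.50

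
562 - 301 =261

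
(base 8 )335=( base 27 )85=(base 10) 221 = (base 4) 3131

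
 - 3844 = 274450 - 278294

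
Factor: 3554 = 2^1 * 1777^1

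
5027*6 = 30162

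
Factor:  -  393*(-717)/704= 2^( - 6)*3^2*11^(-1 ) *131^1  *  239^1 = 281781/704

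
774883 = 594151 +180732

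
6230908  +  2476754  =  8707662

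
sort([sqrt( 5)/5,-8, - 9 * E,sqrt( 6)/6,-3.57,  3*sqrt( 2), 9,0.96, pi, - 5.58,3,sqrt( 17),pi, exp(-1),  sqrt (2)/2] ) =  [ - 9*E, - 8, - 5.58, -3.57,exp(-1),sqrt( 6)/6,  sqrt(5) /5,sqrt(2)/2, 0.96,3 , pi, pi,sqrt(17), 3  *  sqrt (2),9 ]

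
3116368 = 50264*62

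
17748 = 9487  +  8261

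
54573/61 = 54573/61=894.64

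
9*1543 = 13887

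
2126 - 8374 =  - 6248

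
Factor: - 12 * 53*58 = -2^3*3^1 * 29^1*53^1 = - 36888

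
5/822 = 5/822 = 0.01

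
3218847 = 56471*57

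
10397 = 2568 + 7829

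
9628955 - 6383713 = 3245242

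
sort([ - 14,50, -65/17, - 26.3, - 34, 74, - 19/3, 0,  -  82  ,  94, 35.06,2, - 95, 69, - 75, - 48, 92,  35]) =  [ - 95,-82, - 75, - 48, - 34,  -  26.3, - 14,-19/3, - 65/17, 0, 2,35,35.06, 50 , 69, 74, 92, 94]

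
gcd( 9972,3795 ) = 3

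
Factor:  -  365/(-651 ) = 3^( - 1)*5^1*7^(-1 )*31^( - 1)*73^1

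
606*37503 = 22726818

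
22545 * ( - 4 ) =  - 90180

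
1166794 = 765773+401021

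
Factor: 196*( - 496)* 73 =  - 2^6*7^2*31^1*73^1 =- 7096768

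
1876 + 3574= 5450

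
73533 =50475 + 23058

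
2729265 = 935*2919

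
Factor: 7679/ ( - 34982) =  - 2^( - 1 )*7^1*1097^1*17491^( -1)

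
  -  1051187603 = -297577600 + - 753610003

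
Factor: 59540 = 2^2*5^1*13^1 * 229^1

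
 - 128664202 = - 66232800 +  - 62431402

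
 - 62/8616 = -31/4308 =-0.01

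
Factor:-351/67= - 3^3*13^1 *67^( - 1)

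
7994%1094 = 336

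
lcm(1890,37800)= 37800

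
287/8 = 35+7/8=35.88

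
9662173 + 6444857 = 16107030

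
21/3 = 7= 7.00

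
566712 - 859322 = -292610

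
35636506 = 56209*634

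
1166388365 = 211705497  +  954682868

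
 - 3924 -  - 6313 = 2389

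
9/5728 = 9/5728=0.00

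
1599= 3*533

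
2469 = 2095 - - 374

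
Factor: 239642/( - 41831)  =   - 338/59 = -2^1*13^2*59^( - 1)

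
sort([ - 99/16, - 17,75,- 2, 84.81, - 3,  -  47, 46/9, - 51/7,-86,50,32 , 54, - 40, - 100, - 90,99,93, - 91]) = [-100, - 91,-90, - 86, - 47, - 40 ,-17, - 51/7, - 99/16,- 3 , - 2,46/9,  32,  50,  54,75, 84.81,93, 99]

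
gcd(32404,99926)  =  2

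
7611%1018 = 485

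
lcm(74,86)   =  3182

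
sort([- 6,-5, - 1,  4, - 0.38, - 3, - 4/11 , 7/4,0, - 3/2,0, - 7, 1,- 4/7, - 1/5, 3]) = [ - 7, - 6, -5, - 3, - 3/2, - 1, - 4/7,-0.38, - 4/11,  -  1/5, 0,0,  1,7/4,3,4 ]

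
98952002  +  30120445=129072447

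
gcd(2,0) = 2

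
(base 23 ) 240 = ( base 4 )101332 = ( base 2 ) 10001111110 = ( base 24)1nm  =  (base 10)1150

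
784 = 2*392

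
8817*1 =8817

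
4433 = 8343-3910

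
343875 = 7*49125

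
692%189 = 125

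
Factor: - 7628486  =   - 2^1*67^1*56929^1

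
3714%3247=467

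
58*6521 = 378218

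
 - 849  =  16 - 865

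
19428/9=2158 + 2/3= 2158.67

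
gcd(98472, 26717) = 1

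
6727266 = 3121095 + 3606171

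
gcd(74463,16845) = 3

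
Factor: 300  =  2^2 * 3^1 * 5^2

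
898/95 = 9 + 43/95 =9.45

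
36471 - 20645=15826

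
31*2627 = 81437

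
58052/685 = 84 + 512/685 = 84.75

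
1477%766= 711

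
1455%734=721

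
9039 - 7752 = 1287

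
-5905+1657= - 4248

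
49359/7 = 49359/7  =  7051.29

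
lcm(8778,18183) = 254562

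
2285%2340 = 2285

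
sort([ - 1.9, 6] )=[ - 1.9,6]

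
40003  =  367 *109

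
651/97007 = 651/97007 = 0.01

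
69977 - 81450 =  - 11473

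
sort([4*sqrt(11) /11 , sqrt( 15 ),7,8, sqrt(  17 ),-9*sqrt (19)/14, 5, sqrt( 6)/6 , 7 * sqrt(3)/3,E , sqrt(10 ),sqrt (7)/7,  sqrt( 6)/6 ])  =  [-9 * sqrt( 19)/14, sqrt( 7)/7, sqrt(6 )/6,sqrt( 6)/6,4*sqrt(11)/11,E,sqrt(10 ),sqrt ( 15 )  ,  7*sqrt( 3 )/3 , sqrt(17),5, 7,8 ] 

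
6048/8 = 756 = 756.00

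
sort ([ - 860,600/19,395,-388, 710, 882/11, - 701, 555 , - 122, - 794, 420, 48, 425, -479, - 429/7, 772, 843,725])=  [-860 ,-794,-701,-479, - 388, - 122, - 429/7,600/19,48,882/11,395,  420, 425, 555, 710, 725, 772, 843]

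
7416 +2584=10000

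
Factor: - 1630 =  - 2^1 * 5^1*163^1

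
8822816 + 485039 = 9307855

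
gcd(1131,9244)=1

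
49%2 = 1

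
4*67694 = 270776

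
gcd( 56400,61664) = 752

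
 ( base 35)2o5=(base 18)A31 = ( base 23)656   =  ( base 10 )3295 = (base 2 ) 110011011111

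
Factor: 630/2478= 15/59=   3^1*5^1*59^( - 1 )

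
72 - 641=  - 569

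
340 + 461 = 801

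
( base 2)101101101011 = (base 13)143b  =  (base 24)51J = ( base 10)2923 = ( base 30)37D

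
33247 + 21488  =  54735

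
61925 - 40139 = 21786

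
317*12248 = 3882616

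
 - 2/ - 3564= 1/1782= 0.00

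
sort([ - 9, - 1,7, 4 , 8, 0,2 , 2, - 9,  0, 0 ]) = [ -9, -9 , - 1,0,  0 , 0,2, 2, 4, 7, 8 ] 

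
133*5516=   733628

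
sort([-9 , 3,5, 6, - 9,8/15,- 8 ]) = [ - 9, - 9, - 8,8/15,3, 5,6] 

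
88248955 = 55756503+32492452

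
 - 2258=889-3147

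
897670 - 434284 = 463386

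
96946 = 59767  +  37179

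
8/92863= 8/92863 = 0.00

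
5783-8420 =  - 2637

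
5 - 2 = 3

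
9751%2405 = 131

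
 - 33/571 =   -  1+538/571 = -  0.06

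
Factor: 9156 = 2^2*3^1*7^1*109^1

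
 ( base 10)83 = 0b1010011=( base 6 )215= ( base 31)2l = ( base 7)146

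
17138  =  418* 41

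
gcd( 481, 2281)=1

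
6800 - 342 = 6458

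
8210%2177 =1679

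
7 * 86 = 602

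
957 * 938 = 897666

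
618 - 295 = 323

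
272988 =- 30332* (-9)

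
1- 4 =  - 3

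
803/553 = 803/553=1.45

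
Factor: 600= 2^3*3^1*5^2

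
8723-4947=3776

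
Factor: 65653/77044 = 2^( - 2)*7^1*11^( - 1)*17^( - 1 )*83^1 * 103^( - 1)*113^1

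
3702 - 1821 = 1881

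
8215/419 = 19 + 254/419 = 19.61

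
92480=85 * 1088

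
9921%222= 153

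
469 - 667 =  - 198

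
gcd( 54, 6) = 6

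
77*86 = 6622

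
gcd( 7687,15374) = 7687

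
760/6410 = 76/641=   0.12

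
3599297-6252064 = -2652767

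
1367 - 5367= - 4000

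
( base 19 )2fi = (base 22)22D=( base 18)32H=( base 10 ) 1025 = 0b10000000001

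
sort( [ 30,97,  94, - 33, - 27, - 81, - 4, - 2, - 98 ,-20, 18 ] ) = [ - 98 , - 81, - 33, - 27, - 20 , - 4 , - 2,18,30,94, 97]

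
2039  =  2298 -259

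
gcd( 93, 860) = 1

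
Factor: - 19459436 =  - 2^2*4864859^1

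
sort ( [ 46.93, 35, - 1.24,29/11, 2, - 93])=[  -  93,  -  1.24, 2,29/11,35,46.93]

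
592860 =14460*41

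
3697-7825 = -4128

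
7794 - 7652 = 142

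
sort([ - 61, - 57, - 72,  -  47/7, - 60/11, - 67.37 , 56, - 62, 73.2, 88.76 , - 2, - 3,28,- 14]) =[- 72, - 67.37, - 62, - 61,-57, - 14,-47/7 , - 60/11, - 3, - 2, 28, 56, 73.2,  88.76 ]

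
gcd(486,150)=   6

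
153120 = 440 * 348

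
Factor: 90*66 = 5940 = 2^2 * 3^3 * 5^1*11^1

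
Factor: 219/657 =1/3=3^(-1)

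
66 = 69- 3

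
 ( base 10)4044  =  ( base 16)fcc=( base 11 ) 3047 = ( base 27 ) 5el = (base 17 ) DGF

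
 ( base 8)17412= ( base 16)1F0A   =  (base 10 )7946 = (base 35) 6h1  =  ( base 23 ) f0b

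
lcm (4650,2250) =69750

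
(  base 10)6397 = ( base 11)4896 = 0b1100011111101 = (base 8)14375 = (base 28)84D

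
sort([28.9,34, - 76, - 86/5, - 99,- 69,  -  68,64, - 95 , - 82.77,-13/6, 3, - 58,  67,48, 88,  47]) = [ - 99, - 95, - 82.77, - 76, - 69, -68, - 58, - 86/5, - 13/6, 3,28.9, 34, 47, 48  ,  64, 67,88 ] 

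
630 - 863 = -233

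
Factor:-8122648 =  - 2^3*59^1*17209^1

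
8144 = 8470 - 326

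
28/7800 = 7/1950 = 0.00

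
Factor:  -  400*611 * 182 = - 2^5*5^2*7^1*13^2*47^1= - 44480800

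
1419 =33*43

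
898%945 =898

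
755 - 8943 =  - 8188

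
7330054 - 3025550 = 4304504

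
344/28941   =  344/28941=0.01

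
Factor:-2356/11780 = - 1/5 = - 5^( - 1)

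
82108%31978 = 18152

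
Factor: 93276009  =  3^3 * 3454667^1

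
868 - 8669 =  - 7801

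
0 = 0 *347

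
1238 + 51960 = 53198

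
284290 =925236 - 640946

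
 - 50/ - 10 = 5 + 0/1  =  5.00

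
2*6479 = 12958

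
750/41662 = 375/20831  =  0.02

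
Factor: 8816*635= 5598160 = 2^4*5^1*19^1*29^1*127^1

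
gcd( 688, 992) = 16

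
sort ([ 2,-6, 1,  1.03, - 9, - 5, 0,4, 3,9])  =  [ - 9, - 6, -5 , 0,1,  1.03,2,3, 4,  9]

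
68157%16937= 409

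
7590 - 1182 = 6408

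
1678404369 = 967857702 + 710546667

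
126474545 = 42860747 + 83613798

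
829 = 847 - 18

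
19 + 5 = 24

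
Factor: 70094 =2^1*101^1*347^1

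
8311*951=7903761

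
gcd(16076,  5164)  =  4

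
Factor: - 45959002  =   - 2^1*43^1*534407^1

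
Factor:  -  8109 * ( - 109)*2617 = 2313116577 = 3^2*17^1*53^1*109^1*  2617^1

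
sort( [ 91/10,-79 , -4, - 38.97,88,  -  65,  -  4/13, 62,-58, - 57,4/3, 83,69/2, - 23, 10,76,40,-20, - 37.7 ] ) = [ - 79, - 65, - 58, - 57, - 38.97,-37.7,  -  23, - 20, - 4 ,-4/13,4/3,91/10,10,69/2, 40,62,76, 83,88]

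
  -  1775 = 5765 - 7540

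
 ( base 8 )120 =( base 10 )80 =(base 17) 4C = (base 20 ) 40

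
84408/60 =1406 + 4/5 = 1406.80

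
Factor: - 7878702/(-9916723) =2^1*3^1 * 13^1*101009^1 * 9916723^( - 1 )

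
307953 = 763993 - 456040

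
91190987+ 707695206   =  798886193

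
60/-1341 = -1+427/447 = -0.04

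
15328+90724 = 106052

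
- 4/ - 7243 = 4/7243 = 0.00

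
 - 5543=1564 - 7107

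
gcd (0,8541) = 8541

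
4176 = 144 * 29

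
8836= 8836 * 1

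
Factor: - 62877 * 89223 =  - 3^2*20959^1*29741^1 = - 5610074571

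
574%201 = 172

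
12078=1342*9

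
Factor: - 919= - 919^1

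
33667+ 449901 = 483568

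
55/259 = 55/259 = 0.21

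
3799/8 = 3799/8 = 474.88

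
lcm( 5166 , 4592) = 41328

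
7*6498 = 45486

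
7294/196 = 37 + 3/14 = 37.21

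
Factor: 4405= 5^1*881^1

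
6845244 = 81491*84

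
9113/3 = 9113/3 = 3037.67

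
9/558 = 1/62  =  0.02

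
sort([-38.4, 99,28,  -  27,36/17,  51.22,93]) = [ - 38.4, - 27 , 36/17,28, 51.22, 93,99]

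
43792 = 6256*7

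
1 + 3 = 4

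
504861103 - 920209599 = -415348496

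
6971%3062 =847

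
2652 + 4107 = 6759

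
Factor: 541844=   2^2*135461^1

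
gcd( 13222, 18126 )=2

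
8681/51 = 170 + 11/51= 170.22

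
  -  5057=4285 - 9342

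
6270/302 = 20 + 115/151 = 20.76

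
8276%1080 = 716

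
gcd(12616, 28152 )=8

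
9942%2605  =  2127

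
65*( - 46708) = -3036020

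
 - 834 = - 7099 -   -  6265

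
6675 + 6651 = 13326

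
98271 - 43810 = 54461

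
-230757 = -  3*76919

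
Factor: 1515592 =2^3 * 13^2*19^1 *59^1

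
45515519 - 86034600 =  -40519081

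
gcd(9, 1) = 1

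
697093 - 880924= - 183831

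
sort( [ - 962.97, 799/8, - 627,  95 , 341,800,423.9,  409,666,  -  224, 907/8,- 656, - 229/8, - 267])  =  [ - 962.97, - 656,-627, - 267, - 224, - 229/8, 95,799/8,907/8,341, 409,423.9 , 666,800] 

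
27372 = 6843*4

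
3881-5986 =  - 2105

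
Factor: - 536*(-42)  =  2^4*3^1*7^1*67^1= 22512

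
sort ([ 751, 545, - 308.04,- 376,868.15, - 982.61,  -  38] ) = [-982.61, - 376,-308.04,-38,545, 751, 868.15 ] 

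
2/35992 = 1/17996 = 0.00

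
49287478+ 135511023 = 184798501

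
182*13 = 2366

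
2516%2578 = 2516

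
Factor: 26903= 26903^1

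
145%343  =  145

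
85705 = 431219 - 345514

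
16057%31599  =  16057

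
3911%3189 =722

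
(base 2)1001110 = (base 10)78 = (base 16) 4E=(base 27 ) 2O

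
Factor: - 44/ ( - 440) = 2^(-1) * 5^( - 1)= 1/10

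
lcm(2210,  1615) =41990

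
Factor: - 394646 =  - 2^1*7^2*4027^1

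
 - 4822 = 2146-6968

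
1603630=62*25865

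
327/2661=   109/887 =0.12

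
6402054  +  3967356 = 10369410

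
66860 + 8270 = 75130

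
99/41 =99/41 = 2.41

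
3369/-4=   -  843 + 3/4 = -842.25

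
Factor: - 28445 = - 5^1*5689^1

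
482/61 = 7 + 55/61 = 7.90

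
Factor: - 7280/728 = - 2^1*5^1=-10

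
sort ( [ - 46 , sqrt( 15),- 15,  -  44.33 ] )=[-46,  -  44.33, - 15,sqrt( 15 )] 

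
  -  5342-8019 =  - 13361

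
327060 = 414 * 790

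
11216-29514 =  - 18298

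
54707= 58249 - 3542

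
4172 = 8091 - 3919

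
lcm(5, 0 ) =0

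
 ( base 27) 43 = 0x6f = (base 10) 111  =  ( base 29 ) 3o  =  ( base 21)56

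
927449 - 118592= 808857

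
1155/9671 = 1155/9671=0.12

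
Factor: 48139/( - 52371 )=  - 91/99 = - 3^( - 2)*7^1*11^( - 1)*13^1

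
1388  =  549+839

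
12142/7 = 12142/7 = 1734.57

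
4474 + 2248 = 6722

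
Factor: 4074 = 2^1*3^1*7^1*97^1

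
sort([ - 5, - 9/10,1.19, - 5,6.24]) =[ - 5, - 5, - 9/10,  1.19,6.24]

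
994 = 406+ 588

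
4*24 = 96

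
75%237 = 75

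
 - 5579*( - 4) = 22316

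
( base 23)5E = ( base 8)201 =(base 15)89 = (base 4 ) 2001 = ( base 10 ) 129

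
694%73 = 37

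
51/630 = 17/210 = 0.08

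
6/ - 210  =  -1/35 = -0.03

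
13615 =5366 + 8249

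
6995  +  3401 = 10396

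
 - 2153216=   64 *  ( - 33644)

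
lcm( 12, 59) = 708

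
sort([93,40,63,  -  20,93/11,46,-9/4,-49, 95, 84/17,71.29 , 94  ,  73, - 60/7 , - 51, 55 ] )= [ - 51, - 49,-20,  -  60/7,  -  9/4,84/17, 93/11, 40,46, 55,63, 71.29,73, 93, 94, 95]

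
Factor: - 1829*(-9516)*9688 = 2^5*3^1 * 7^1*13^1*31^1*59^1* 61^1*173^1 = 168617353632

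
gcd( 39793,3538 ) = 1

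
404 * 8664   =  3500256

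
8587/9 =954 + 1/9  =  954.11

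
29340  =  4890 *6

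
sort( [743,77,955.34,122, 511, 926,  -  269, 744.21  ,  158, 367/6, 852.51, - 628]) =[-628, - 269, 367/6 , 77, 122, 158, 511, 743,  744.21, 852.51,926,  955.34]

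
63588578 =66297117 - 2708539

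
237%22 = 17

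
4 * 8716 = 34864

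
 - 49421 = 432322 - 481743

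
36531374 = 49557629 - 13026255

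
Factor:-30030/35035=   -6/7 = - 2^1*3^1*7^( - 1)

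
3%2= 1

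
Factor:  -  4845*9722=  - 47103090 = - 2^1*3^1*5^1*17^1*19^1*  4861^1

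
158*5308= 838664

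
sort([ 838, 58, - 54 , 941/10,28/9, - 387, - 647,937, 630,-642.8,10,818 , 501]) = [ - 647, - 642.8 , - 387, - 54, 28/9, 10, 58, 941/10, 501 , 630,818,838,937 ] 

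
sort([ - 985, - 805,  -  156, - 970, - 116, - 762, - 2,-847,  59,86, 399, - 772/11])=[-985, - 970, - 847, - 805, - 762, - 156, - 116, - 772/11, - 2 , 59,  86,399]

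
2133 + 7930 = 10063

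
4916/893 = 4916/893 = 5.51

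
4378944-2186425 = 2192519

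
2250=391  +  1859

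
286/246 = 1+20/123 = 1.16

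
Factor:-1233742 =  - 2^1*616871^1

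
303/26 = 303/26 = 11.65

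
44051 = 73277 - 29226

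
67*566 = 37922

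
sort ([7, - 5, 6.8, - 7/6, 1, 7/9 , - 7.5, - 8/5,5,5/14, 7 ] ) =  [ - 7.5,-5,-8/5, - 7/6,5/14, 7/9,1 , 5,6.8, 7,7]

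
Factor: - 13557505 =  - 5^1 *13^1*208577^1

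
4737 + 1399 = 6136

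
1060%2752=1060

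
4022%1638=746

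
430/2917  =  430/2917 = 0.15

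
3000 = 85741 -82741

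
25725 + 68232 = 93957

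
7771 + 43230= 51001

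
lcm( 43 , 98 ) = 4214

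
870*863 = 750810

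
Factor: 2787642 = 2^1*3^3 * 11^1*13^1 * 19^2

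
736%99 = 43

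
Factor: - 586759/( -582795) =3^( - 4)*5^(- 1 )*61^1*1439^(-1)*9619^1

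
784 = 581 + 203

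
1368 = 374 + 994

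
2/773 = 2/773 = 0.00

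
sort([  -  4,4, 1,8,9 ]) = [-4, 1, 4,8,9 ]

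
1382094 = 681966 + 700128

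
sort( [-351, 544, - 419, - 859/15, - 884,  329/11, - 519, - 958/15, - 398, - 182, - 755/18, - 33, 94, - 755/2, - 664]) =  [ - 884, - 664, - 519, - 419, -398, - 755/2 , - 351  ,- 182,  -  958/15 , - 859/15, - 755/18, - 33,  329/11,  94, 544] 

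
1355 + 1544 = 2899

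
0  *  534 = 0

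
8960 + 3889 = 12849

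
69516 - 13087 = 56429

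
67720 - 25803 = 41917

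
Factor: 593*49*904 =2^3* 7^2 * 113^1*593^1 = 26267528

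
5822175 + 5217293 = 11039468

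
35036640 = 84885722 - 49849082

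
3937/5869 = 3937/5869=0.67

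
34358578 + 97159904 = 131518482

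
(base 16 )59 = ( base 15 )5E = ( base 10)89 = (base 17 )54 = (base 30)2t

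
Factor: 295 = 5^1*59^1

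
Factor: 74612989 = 11^1  *23^1*41^1*7193^1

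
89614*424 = 37996336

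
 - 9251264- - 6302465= - 2948799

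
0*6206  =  0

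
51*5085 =259335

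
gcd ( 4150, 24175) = 25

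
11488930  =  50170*229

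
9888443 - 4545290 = 5343153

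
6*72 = 432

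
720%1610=720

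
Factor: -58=  -  2^1 * 29^1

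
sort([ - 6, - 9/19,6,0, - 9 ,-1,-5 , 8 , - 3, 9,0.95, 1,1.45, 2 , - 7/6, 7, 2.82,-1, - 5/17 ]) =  [ - 9, -6, - 5,-3  , - 7/6, - 1, - 1,-9/19,  -  5/17, 0,  0.95,  1 , 1.45,2,2.82,6,7, 8,  9 ]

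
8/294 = 4/147  =  0.03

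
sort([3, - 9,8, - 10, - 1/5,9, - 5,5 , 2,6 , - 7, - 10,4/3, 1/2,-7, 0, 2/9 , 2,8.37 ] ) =[ - 10, - 10, - 9 , - 7, - 7,  -  5, - 1/5,  0, 2/9, 1/2, 4/3 , 2 , 2 , 3,5, 6 , 8, 8.37,9 ]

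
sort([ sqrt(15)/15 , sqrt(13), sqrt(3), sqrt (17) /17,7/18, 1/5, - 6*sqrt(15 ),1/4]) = [-6*sqrt(15 ) , 1/5,  sqrt(17) /17,1/4,sqrt(15)/15,7/18,sqrt(3 ), sqrt(13)]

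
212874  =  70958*3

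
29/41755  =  29/41755 = 0.00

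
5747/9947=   821/1421=0.58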